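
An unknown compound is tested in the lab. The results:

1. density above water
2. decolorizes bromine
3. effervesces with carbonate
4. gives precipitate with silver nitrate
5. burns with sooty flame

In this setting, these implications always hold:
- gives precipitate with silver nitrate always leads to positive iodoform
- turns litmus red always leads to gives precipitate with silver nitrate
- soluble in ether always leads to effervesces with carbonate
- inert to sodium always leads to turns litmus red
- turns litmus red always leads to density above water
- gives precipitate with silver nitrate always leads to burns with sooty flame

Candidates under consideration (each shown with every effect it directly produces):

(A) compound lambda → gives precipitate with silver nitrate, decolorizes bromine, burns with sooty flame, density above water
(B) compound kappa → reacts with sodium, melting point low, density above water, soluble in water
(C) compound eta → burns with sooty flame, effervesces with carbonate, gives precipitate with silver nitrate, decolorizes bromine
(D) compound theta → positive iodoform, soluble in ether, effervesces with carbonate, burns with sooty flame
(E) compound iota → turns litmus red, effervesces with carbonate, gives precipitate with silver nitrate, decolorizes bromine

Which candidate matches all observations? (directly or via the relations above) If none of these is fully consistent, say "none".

E

Per-candidate check:
(A) compound lambda — density above water ✓; decolorizes bromine ✓; effervesces with carbonate ✗; gives precipitate with silver nitrate ✓; burns with sooty flame ✓
(B) compound kappa — does not account for decolorizes bromine, effervesces with carbonate, gives precipitate with silver nitrate, burns with sooty flame
(C) compound eta — does not account for density above water
(D) compound theta — density above water ✗; decolorizes bromine ✗; effervesces with carbonate ✓; gives precipitate with silver nitrate ✗; burns with sooty flame ✓
(E) compound iota — accounts for every observation (density above water by turns litmus red → density above water)
(E) alone accounts for all the evidence.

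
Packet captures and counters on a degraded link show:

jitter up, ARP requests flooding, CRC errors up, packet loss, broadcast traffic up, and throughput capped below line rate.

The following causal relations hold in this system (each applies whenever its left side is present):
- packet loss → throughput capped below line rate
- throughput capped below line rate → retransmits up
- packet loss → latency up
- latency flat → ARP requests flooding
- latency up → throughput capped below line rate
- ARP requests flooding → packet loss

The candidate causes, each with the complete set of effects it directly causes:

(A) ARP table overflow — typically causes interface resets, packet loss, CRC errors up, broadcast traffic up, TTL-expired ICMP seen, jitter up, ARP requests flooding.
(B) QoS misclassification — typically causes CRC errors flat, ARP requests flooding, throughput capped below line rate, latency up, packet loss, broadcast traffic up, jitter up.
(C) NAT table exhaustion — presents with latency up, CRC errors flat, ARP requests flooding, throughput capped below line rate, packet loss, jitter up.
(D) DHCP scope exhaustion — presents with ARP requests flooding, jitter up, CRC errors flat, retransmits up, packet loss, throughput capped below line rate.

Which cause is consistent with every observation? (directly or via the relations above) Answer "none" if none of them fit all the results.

A

Per-candidate check:
(A) ARP table overflow — accounts for every observation (throughput capped below line rate through packet loss → throughput capped below line rate)
(B) QoS misclassification — fails on CRC errors up (predicts CRC errors flat, not CRC errors up)
(C) NAT table exhaustion — jitter up +; ARP requests flooding +; CRC errors up -; packet loss +; broadcast traffic up -; throughput capped below line rate +
(D) DHCP scope exhaustion — fails on CRC errors up, broadcast traffic up (predicts CRC errors flat, not CRC errors up)
(A) alone accounts for all the evidence.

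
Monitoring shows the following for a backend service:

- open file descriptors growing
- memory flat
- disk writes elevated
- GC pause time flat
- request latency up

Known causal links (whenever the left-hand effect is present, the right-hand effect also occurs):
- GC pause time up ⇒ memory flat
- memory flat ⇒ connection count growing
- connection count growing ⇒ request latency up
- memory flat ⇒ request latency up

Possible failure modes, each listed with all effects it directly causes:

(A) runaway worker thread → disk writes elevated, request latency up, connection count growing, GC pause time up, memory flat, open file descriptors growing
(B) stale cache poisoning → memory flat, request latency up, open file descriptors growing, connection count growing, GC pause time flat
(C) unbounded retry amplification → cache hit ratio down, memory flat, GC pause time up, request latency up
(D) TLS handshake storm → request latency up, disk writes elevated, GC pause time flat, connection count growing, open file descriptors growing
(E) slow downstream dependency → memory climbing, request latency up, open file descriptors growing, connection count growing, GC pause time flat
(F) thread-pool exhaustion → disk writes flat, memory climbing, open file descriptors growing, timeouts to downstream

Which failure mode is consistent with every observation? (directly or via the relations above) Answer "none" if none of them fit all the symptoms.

none

Testing each hypothesis:
(A) runaway worker thread — open file descriptors growing yes; memory flat yes; disk writes elevated yes; GC pause time flat NO; request latency up yes
(B) stale cache poisoning — open file descriptors growing yes; memory flat yes; disk writes elevated NO; GC pause time flat yes; request latency up yes
(C) unbounded retry amplification — open file descriptors growing NO; memory flat yes; disk writes elevated NO; GC pause time flat NO; request latency up yes
(D) TLS handshake storm — does not account for memory flat
(E) slow downstream dependency — fails on memory flat, disk writes elevated (predicts memory climbing, not memory flat)
(F) thread-pool exhaustion — open file descriptors growing yes; memory flat NO; disk writes elevated NO; GC pause time flat NO; request latency up NO
None of the listed candidates fits everything.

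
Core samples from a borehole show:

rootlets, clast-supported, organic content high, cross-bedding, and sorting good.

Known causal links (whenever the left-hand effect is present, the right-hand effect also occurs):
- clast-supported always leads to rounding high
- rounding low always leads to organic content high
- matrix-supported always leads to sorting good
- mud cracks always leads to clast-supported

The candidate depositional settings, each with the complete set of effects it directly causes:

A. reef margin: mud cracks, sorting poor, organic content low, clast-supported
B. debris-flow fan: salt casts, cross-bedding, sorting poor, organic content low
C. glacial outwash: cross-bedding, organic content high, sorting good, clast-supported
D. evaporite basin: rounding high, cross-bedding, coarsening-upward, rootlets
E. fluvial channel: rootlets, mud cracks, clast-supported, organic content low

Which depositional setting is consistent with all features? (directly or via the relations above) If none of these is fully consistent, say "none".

none

Testing each hypothesis:
(A) reef margin — fails on rootlets, organic content high, cross-bedding, sorting good (predicts organic content low, not organic content high; predicts sorting poor, not sorting good)
(B) debris-flow fan — fails on rootlets, clast-supported, organic content high, sorting good (predicts organic content low, not organic content high; predicts sorting poor, not sorting good)
(C) glacial outwash — does not account for rootlets
(D) evaporite basin — rootlets yes; clast-supported NO; organic content high NO; cross-bedding yes; sorting good NO
(E) fluvial channel — rootlets yes; clast-supported yes; organic content high NO; cross-bedding NO; sorting good NO
None of the listed candidates fits everything.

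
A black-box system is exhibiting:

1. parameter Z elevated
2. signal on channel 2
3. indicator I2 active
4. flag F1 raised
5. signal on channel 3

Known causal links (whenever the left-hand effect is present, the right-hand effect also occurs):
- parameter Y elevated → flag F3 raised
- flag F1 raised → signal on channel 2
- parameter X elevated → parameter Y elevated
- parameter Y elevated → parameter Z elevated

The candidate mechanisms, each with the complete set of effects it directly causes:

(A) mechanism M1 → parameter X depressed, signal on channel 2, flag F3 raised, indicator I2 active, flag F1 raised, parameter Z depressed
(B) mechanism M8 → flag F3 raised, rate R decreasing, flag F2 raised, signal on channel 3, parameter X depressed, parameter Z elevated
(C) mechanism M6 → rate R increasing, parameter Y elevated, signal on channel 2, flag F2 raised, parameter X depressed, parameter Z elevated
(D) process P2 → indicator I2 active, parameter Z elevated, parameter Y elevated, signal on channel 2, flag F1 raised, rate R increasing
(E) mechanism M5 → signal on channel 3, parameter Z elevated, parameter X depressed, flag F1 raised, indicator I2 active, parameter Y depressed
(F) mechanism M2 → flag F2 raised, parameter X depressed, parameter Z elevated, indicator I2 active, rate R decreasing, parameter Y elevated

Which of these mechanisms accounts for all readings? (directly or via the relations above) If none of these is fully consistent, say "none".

Checking each candidate against the observations:
(A) mechanism M1 — fails on parameter Z elevated, signal on channel 3 (predicts parameter Z depressed, not parameter Z elevated)
(B) mechanism M8 — parameter Z elevated +; signal on channel 2 -; indicator I2 active -; flag F1 raised -; signal on channel 3 +
(C) mechanism M6 — does not account for indicator I2 active, flag F1 raised, signal on channel 3
(D) process P2 — does not account for signal on channel 3
(E) mechanism M5 — parameter Z elevated +; signal on channel 2 + (via flag F1 raised → signal on channel 2); indicator I2 active +; flag F1 raised +; signal on channel 3 +
(F) mechanism M2 — parameter Z elevated +; signal on channel 2 -; indicator I2 active +; flag F1 raised -; signal on channel 3 -
(E) is the only candidate with no mismatches.

E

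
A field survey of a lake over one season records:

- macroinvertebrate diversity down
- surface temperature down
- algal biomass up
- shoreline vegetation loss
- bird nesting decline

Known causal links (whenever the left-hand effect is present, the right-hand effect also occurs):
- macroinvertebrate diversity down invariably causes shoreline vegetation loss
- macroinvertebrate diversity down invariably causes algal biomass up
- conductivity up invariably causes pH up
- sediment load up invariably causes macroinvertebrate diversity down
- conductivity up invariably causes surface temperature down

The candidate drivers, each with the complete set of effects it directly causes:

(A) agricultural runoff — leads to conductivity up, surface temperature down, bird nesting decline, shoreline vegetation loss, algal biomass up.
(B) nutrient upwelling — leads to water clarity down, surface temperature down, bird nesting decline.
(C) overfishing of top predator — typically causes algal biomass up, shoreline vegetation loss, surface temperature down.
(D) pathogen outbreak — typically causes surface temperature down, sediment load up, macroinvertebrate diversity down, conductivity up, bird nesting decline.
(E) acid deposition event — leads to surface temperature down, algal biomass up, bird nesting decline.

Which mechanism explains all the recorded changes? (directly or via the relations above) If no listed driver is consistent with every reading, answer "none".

Testing each hypothesis:
(A) agricultural runoff — macroinvertebrate diversity down NO; surface temperature down yes; algal biomass up yes; shoreline vegetation loss yes; bird nesting decline yes
(B) nutrient upwelling — does not account for macroinvertebrate diversity down, algal biomass up, shoreline vegetation loss
(C) overfishing of top predator — does not account for macroinvertebrate diversity down, bird nesting decline
(D) pathogen outbreak — macroinvertebrate diversity down yes; surface temperature down yes; algal biomass up yes (through macroinvertebrate diversity down → algal biomass up); shoreline vegetation loss yes (through macroinvertebrate diversity down → shoreline vegetation loss); bird nesting decline yes
(E) acid deposition event — macroinvertebrate diversity down NO; surface temperature down yes; algal biomass up yes; shoreline vegetation loss NO; bird nesting decline yes
(D) alone accounts for all the evidence.

D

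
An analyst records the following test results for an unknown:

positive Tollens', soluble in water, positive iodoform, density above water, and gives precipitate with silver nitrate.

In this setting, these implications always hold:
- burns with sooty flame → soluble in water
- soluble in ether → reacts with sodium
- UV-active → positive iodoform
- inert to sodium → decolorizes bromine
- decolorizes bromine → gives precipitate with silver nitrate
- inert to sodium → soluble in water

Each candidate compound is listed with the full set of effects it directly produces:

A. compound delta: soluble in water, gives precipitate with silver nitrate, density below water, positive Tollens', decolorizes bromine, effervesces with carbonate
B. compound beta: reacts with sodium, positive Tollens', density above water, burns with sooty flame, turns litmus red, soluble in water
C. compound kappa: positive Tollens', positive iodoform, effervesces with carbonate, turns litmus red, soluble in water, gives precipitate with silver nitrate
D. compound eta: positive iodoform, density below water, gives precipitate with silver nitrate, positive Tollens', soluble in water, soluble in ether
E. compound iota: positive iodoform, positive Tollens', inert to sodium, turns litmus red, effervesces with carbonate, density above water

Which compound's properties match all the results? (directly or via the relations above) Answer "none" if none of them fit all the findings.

E

Testing each hypothesis:
(A) compound delta — fails on positive iodoform, density above water (predicts density below water, not density above water)
(B) compound beta — does not account for positive iodoform, gives precipitate with silver nitrate
(C) compound kappa — positive Tollens' +; soluble in water +; positive iodoform +; density above water -; gives precipitate with silver nitrate +
(D) compound eta — positive Tollens' +; soluble in water +; positive iodoform +; density above water -; gives precipitate with silver nitrate +
(E) compound iota — positive Tollens' +; soluble in water + (through inert to sodium → soluble in water); positive iodoform +; density above water +; gives precipitate with silver nitrate + (through inert to sodium → decolorizes bromine → gives precipitate with silver nitrate)
(E) is the only candidate with no mismatches.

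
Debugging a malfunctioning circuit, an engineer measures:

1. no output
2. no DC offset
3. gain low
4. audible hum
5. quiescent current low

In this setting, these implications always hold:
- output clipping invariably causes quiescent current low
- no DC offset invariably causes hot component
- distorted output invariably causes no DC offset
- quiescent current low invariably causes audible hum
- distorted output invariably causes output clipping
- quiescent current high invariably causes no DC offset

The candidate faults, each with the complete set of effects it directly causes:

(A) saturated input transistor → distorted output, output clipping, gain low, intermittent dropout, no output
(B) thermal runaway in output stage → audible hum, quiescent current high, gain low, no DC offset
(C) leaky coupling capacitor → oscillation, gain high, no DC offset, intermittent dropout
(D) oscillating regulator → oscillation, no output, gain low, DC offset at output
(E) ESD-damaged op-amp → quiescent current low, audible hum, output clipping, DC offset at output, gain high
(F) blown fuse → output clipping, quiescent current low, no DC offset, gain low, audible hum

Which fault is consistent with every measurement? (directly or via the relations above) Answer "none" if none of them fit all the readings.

For each candidate, compare predicted effects to what was observed:
(A) saturated input transistor — no output match; no DC offset match (by distorted output → no DC offset); gain low match; audible hum match (by output clipping → quiescent current low → audible hum); quiescent current low match (by output clipping → quiescent current low)
(B) thermal runaway in output stage — fails on no output, quiescent current low (predicts quiescent current high, not quiescent current low)
(C) leaky coupling capacitor — fails on no output, gain low, audible hum, quiescent current low (predicts gain high, not gain low)
(D) oscillating regulator — fails on no DC offset, audible hum, quiescent current low (predicts DC offset at output, not no DC offset)
(E) ESD-damaged op-amp — fails on no output, no DC offset, gain low (predicts DC offset at output, not no DC offset; predicts gain high, not gain low)
(F) blown fuse — does not account for no output
Only (A) is consistent with every observation.

A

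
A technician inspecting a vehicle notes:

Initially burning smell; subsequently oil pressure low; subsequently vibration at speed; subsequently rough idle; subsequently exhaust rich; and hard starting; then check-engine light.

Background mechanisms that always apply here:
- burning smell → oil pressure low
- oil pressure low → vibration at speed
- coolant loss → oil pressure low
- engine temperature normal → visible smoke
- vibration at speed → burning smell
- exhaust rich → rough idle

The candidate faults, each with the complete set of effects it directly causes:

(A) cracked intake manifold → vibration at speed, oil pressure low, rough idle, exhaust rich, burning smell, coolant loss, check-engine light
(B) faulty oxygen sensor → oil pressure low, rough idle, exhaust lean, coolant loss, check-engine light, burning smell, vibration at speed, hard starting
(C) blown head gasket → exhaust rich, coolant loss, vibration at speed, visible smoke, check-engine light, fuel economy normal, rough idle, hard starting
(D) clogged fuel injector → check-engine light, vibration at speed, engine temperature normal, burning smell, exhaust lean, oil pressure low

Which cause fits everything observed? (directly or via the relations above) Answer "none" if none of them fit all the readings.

C

For each candidate, compare predicted effects to what was observed:
(A) cracked intake manifold — burning smell +; oil pressure low +; vibration at speed +; rough idle +; exhaust rich +; hard starting -; check-engine light +
(B) faulty oxygen sensor — burning smell +; oil pressure low +; vibration at speed +; rough idle +; exhaust rich -; hard starting +; check-engine light +
(C) blown head gasket — accounts for every observation (burning smell through vibration at speed → burning smell)
(D) clogged fuel injector — burning smell +; oil pressure low +; vibration at speed +; rough idle -; exhaust rich -; hard starting -; check-engine light +
(C) is the only candidate with no mismatches.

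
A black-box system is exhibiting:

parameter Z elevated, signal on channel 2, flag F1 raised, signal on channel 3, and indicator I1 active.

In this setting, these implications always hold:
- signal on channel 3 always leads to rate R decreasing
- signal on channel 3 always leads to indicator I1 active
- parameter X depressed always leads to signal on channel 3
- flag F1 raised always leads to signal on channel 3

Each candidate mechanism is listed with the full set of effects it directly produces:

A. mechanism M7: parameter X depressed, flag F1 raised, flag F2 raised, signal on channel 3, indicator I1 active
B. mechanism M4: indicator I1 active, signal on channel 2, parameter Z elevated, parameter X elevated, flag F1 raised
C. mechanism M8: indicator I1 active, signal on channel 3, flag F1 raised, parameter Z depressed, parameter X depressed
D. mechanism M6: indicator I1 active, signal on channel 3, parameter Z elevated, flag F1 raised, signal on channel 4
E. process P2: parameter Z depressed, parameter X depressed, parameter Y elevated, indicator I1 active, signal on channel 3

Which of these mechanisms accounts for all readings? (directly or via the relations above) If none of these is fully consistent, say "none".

B

Testing each hypothesis:
(A) mechanism M7 — does not account for parameter Z elevated, signal on channel 2
(B) mechanism M4 — parameter Z elevated yes; signal on channel 2 yes; flag F1 raised yes; signal on channel 3 yes (through flag F1 raised → signal on channel 3); indicator I1 active yes
(C) mechanism M8 — parameter Z elevated NO; signal on channel 2 NO; flag F1 raised yes; signal on channel 3 yes; indicator I1 active yes
(D) mechanism M6 — parameter Z elevated yes; signal on channel 2 NO; flag F1 raised yes; signal on channel 3 yes; indicator I1 active yes
(E) process P2 — parameter Z elevated NO; signal on channel 2 NO; flag F1 raised NO; signal on channel 3 yes; indicator I1 active yes
(B) is the only candidate with no mismatches.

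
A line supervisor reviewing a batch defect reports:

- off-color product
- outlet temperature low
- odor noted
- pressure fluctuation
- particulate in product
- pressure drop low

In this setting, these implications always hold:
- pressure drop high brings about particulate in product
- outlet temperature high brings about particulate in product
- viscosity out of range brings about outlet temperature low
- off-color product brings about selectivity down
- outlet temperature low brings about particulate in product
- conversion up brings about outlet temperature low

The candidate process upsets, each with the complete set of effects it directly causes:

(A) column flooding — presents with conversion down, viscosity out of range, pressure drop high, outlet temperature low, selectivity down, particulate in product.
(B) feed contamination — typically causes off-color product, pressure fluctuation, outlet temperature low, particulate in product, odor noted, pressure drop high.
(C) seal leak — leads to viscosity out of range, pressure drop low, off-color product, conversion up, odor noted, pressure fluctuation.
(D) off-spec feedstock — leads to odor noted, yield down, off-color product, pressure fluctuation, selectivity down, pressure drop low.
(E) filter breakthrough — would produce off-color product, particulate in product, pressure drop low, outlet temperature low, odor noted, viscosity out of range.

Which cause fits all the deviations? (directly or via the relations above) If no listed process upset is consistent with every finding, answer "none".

Per-candidate check:
(A) column flooding — fails on off-color product, odor noted, pressure fluctuation, pressure drop low (predicts pressure drop high, not pressure drop low)
(B) feed contamination — fails on pressure drop low (predicts pressure drop high, not pressure drop low)
(C) seal leak — accounts for every observation (outlet temperature low through conversion up → outlet temperature low)
(D) off-spec feedstock — off-color product match; outlet temperature low miss; odor noted match; pressure fluctuation match; particulate in product miss; pressure drop low match
(E) filter breakthrough — off-color product match; outlet temperature low match; odor noted match; pressure fluctuation miss; particulate in product match; pressure drop low match
(C) alone accounts for all the evidence.

C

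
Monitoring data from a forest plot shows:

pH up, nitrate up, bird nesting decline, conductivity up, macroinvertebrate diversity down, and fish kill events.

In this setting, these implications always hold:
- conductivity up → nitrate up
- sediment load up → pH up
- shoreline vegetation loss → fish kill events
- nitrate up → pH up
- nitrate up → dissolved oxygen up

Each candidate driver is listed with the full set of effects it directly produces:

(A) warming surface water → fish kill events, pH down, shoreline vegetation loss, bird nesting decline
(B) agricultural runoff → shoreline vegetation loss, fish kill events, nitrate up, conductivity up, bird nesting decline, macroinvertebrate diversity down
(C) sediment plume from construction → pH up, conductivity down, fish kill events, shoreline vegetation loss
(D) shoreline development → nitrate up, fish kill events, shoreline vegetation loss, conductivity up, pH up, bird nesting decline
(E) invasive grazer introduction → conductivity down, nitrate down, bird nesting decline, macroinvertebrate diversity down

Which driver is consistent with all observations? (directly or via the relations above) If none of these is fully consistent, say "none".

B

Per-candidate check:
(A) warming surface water — pH up NO; nitrate up NO; bird nesting decline yes; conductivity up NO; macroinvertebrate diversity down NO; fish kill events yes
(B) agricultural runoff — accounts for every observation (pH up via nitrate up → pH up)
(C) sediment plume from construction — pH up yes; nitrate up NO; bird nesting decline NO; conductivity up NO; macroinvertebrate diversity down NO; fish kill events yes
(D) shoreline development — pH up yes; nitrate up yes; bird nesting decline yes; conductivity up yes; macroinvertebrate diversity down NO; fish kill events yes
(E) invasive grazer introduction — pH up NO; nitrate up NO; bird nesting decline yes; conductivity up NO; macroinvertebrate diversity down yes; fish kill events NO
(B) is the only candidate with no mismatches.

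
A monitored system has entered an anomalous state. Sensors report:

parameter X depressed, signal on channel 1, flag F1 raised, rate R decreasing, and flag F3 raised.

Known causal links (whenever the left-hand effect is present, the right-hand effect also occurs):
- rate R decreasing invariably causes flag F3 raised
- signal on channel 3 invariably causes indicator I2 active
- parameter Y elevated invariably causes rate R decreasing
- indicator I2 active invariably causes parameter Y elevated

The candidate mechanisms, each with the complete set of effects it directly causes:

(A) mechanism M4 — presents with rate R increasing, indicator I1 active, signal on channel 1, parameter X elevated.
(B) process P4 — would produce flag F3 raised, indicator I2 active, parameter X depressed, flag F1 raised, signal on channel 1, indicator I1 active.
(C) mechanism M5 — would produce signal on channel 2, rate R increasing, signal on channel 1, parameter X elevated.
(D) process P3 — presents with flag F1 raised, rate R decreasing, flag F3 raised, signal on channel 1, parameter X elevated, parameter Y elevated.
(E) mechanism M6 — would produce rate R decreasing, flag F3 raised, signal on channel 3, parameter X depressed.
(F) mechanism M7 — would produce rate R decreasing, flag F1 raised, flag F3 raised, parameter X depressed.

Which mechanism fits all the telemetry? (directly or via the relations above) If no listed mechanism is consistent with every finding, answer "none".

B

Checking each candidate against the observations:
(A) mechanism M4 — parameter X depressed ✗; signal on channel 1 ✓; flag F1 raised ✗; rate R decreasing ✗; flag F3 raised ✗
(B) process P4 — accounts for every observation (rate R decreasing via indicator I2 active → parameter Y elevated → rate R decreasing)
(C) mechanism M5 — parameter X depressed ✗; signal on channel 1 ✓; flag F1 raised ✗; rate R decreasing ✗; flag F3 raised ✗
(D) process P3 — fails on parameter X depressed (predicts parameter X elevated, not parameter X depressed)
(E) mechanism M6 — does not account for signal on channel 1, flag F1 raised
(F) mechanism M7 — parameter X depressed ✓; signal on channel 1 ✗; flag F1 raised ✓; rate R decreasing ✓; flag F3 raised ✓
(B) is the only candidate with no mismatches.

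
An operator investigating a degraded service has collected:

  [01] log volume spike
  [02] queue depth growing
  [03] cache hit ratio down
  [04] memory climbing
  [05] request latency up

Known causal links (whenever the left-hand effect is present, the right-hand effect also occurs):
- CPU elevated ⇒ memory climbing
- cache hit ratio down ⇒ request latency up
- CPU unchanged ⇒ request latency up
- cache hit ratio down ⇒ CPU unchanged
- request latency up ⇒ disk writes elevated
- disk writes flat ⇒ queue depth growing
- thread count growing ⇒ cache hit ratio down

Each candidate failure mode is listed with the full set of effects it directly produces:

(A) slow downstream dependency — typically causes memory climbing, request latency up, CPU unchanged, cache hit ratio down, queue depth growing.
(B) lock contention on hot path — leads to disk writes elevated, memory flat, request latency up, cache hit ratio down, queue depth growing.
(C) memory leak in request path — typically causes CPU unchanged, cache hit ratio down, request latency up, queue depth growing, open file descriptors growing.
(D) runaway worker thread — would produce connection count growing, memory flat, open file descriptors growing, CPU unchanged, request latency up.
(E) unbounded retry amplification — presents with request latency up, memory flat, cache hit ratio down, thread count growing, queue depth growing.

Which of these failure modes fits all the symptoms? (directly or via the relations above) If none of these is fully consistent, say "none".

none

Per-candidate check:
(A) slow downstream dependency — does not account for log volume spike
(B) lock contention on hot path — log volume spike -; queue depth growing +; cache hit ratio down +; memory climbing -; request latency up +
(C) memory leak in request path — log volume spike -; queue depth growing +; cache hit ratio down +; memory climbing -; request latency up +
(D) runaway worker thread — fails on log volume spike, queue depth growing, cache hit ratio down, memory climbing (predicts memory flat, not memory climbing)
(E) unbounded retry amplification — log volume spike -; queue depth growing +; cache hit ratio down +; memory climbing -; request latency up +
No candidate is consistent with all observations.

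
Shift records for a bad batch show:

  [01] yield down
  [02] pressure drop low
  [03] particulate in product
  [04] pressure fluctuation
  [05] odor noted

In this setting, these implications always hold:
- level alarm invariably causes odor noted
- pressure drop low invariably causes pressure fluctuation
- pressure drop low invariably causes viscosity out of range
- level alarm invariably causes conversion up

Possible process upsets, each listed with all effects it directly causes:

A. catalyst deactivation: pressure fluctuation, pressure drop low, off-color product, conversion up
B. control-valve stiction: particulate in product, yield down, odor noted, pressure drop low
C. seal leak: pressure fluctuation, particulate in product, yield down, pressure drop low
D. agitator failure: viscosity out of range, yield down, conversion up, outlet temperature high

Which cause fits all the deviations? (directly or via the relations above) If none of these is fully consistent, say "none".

B

Testing each hypothesis:
(A) catalyst deactivation — yield down -; pressure drop low +; particulate in product -; pressure fluctuation +; odor noted -
(B) control-valve stiction — yield down +; pressure drop low +; particulate in product +; pressure fluctuation + (by pressure drop low → pressure fluctuation); odor noted +
(C) seal leak — yield down +; pressure drop low +; particulate in product +; pressure fluctuation +; odor noted -
(D) agitator failure — yield down +; pressure drop low -; particulate in product -; pressure fluctuation -; odor noted -
(B) alone accounts for all the evidence.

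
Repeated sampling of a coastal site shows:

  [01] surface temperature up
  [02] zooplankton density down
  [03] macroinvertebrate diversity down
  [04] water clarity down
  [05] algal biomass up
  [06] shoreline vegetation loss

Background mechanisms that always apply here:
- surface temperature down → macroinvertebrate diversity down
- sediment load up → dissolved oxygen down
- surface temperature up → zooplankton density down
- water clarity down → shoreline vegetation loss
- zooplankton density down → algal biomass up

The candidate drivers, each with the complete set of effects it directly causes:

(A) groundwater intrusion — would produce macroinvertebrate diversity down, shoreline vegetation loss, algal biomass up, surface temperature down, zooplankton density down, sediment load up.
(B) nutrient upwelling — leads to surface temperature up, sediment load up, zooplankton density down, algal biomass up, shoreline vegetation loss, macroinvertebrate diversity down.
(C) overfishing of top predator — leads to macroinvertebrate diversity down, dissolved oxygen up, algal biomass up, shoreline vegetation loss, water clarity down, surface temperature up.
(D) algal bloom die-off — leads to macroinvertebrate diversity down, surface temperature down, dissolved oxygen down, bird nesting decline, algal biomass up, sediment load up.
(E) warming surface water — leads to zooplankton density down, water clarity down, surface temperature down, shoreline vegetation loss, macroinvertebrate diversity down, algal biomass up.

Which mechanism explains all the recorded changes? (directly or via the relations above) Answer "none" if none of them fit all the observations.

Testing each hypothesis:
(A) groundwater intrusion — surface temperature up ✗; zooplankton density down ✓; macroinvertebrate diversity down ✓; water clarity down ✗; algal biomass up ✓; shoreline vegetation loss ✓
(B) nutrient upwelling — surface temperature up ✓; zooplankton density down ✓; macroinvertebrate diversity down ✓; water clarity down ✗; algal biomass up ✓; shoreline vegetation loss ✓
(C) overfishing of top predator — surface temperature up ✓; zooplankton density down ✓ (by surface temperature up → zooplankton density down); macroinvertebrate diversity down ✓; water clarity down ✓; algal biomass up ✓; shoreline vegetation loss ✓
(D) algal bloom die-off — fails on surface temperature up, zooplankton density down, water clarity down, shoreline vegetation loss (predicts surface temperature down, not surface temperature up)
(E) warming surface water — surface temperature up ✗; zooplankton density down ✓; macroinvertebrate diversity down ✓; water clarity down ✓; algal biomass up ✓; shoreline vegetation loss ✓
(C) alone accounts for all the evidence.

C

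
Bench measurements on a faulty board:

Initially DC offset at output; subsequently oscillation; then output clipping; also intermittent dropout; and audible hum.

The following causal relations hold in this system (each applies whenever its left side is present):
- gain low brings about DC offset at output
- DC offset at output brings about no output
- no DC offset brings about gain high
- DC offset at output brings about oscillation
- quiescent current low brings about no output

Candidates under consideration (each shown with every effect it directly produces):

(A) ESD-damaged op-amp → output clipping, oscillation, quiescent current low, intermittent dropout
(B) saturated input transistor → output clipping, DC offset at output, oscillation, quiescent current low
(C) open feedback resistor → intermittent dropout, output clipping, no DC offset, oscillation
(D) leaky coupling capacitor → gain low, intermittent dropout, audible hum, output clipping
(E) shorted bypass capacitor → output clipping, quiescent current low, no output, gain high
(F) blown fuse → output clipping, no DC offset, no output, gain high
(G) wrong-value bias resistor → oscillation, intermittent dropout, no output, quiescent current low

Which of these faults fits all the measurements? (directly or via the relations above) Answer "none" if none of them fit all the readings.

Checking each candidate against the observations:
(A) ESD-damaged op-amp — DC offset at output miss; oscillation match; output clipping match; intermittent dropout match; audible hum miss
(B) saturated input transistor — does not account for intermittent dropout, audible hum
(C) open feedback resistor — DC offset at output miss; oscillation match; output clipping match; intermittent dropout match; audible hum miss
(D) leaky coupling capacitor — accounts for every observation (DC offset at output via gain low → DC offset at output)
(E) shorted bypass capacitor — DC offset at output miss; oscillation miss; output clipping match; intermittent dropout miss; audible hum miss
(F) blown fuse — fails on DC offset at output, oscillation, intermittent dropout, audible hum (predicts no DC offset, not DC offset at output)
(G) wrong-value bias resistor — does not account for DC offset at output, output clipping, audible hum
(D) alone accounts for all the evidence.

D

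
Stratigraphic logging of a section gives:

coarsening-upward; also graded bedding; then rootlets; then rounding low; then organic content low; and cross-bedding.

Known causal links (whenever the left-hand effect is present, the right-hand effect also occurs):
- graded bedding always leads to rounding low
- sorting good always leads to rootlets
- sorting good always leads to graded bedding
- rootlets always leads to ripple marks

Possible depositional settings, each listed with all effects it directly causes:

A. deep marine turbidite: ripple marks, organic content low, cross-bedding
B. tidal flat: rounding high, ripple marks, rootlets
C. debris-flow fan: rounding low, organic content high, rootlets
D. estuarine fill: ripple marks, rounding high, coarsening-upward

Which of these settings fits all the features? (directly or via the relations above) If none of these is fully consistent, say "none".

Per-candidate check:
(A) deep marine turbidite — does not account for coarsening-upward, graded bedding, rootlets, rounding low
(B) tidal flat — coarsening-upward NO; graded bedding NO; rootlets yes; rounding low NO; organic content low NO; cross-bedding NO
(C) debris-flow fan — fails on coarsening-upward, graded bedding, organic content low, cross-bedding (predicts organic content high, not organic content low)
(D) estuarine fill — coarsening-upward yes; graded bedding NO; rootlets NO; rounding low NO; organic content low NO; cross-bedding NO
No candidate is consistent with all observations.

none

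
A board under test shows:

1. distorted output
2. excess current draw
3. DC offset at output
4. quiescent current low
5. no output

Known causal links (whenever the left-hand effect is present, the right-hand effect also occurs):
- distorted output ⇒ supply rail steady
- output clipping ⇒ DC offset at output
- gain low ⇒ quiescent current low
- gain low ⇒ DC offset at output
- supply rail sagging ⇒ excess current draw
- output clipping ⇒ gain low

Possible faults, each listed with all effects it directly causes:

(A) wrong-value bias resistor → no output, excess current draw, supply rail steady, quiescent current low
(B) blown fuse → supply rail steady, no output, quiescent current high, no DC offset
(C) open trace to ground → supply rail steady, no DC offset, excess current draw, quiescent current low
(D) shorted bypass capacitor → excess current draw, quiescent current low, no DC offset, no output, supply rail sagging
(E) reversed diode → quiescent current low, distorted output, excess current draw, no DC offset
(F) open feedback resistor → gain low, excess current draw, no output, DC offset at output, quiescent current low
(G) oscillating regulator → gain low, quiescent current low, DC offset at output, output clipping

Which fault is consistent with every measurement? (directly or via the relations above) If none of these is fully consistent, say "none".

none

Testing each hypothesis:
(A) wrong-value bias resistor — does not account for distorted output, DC offset at output
(B) blown fuse — distorted output ✗; excess current draw ✗; DC offset at output ✗; quiescent current low ✗; no output ✓
(C) open trace to ground — distorted output ✗; excess current draw ✓; DC offset at output ✗; quiescent current low ✓; no output ✗
(D) shorted bypass capacitor — distorted output ✗; excess current draw ✓; DC offset at output ✗; quiescent current low ✓; no output ✓
(E) reversed diode — distorted output ✓; excess current draw ✓; DC offset at output ✗; quiescent current low ✓; no output ✗
(F) open feedback resistor — does not account for distorted output
(G) oscillating regulator — distorted output ✗; excess current draw ✗; DC offset at output ✓; quiescent current low ✓; no output ✗
None of the listed candidates fits everything.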